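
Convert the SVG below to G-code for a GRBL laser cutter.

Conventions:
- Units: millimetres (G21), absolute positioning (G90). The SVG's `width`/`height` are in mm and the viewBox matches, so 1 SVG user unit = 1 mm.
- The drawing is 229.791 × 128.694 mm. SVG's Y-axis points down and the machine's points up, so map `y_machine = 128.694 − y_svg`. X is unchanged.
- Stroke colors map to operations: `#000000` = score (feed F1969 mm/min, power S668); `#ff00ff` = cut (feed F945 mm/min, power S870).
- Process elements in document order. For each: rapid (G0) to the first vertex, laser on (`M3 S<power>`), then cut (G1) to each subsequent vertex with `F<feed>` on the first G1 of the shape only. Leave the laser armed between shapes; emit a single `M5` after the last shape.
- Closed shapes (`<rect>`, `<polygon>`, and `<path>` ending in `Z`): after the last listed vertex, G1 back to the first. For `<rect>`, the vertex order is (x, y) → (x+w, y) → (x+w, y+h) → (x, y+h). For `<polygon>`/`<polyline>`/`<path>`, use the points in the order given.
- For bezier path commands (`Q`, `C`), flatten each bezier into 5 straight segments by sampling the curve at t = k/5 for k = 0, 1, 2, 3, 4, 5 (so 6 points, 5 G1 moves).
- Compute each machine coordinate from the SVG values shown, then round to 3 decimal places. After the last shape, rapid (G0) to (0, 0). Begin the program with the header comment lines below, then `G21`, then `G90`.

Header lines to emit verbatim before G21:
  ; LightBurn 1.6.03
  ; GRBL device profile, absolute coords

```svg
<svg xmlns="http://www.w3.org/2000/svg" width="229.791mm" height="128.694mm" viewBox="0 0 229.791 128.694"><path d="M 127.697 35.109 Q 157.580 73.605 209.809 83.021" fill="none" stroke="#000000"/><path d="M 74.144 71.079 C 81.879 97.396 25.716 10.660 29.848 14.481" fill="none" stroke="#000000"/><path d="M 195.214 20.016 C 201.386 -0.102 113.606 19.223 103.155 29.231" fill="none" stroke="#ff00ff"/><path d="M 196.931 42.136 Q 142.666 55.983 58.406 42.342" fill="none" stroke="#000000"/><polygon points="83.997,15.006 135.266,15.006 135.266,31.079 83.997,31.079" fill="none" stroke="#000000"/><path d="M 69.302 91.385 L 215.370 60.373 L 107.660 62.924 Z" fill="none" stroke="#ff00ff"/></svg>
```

; LightBurn 1.6.03
; GRBL device profile, absolute coords
G21
G90
G0 X127.697 Y93.585
M3 S668
G1 X140.544 Y79.350 F1969
G1 X155.179 Y67.441
G1 X171.601 Y57.859
G1 X189.811 Y50.603
G1 X209.809 Y45.673
G0 X74.144 Y57.615
M3 S668
G1 X72.111 Y53.762 F1969
G1 X60.703 Y67.269
G1 X45.883 Y88.362
G1 X33.611 Y107.268
G1 X29.848 Y114.213
G0 X195.214 Y108.678
M3 S870
G1 X189.013 Y116.406 F945
G1 X168.485 Y117.008
G1 X141.852 Y112.824
G1 X117.335 Y106.196
G1 X103.155 Y99.463
G0 X196.931 Y86.558
M3 S668
G1 X174.025 Y82.119 F1969
G1 X148.720 Y79.878
G1 X121.015 Y79.837
G1 X90.910 Y81.995
G1 X58.406 Y86.352
G0 X83.997 Y113.688
M3 S668
G1 X135.266 Y113.688 F1969
G1 X135.266 Y97.615
G1 X83.997 Y97.615
G1 X83.997 Y113.688
G0 X69.302 Y37.309
M3 S870
G1 X215.370 Y68.321 F945
G1 X107.660 Y65.770
G1 X69.302 Y37.309
M5
G0 X0.000 Y0.000

Since the viewBox matches the mm dimensions, user units are millimetres directly. The only transform is the Y-flip y_m = 128.694 − y_svg.

Shape 1 is a quadratic bezier drawn with `<path>`. Its stroke #000000 means score at S668, F1969. After flipping Y the toolpath is (127.697,93.585) → (140.544,79.350) → (155.179,67.441) → (171.601,57.859) → (189.811,50.603) → (209.809,45.673).

Shape 2 is a cubic bezier drawn with `<path>`. Its stroke #000000 means score at S668, F1969. After flipping Y the toolpath is (74.144,57.615) → (72.111,53.762) → (60.703,67.269) → (45.883,88.362) → (33.611,107.268) → (29.848,114.213).

Shape 3 is a cubic bezier drawn with `<path>`. Its stroke #ff00ff means cut at S870, F945. After flipping Y the toolpath is (195.214,108.678) → (189.013,116.406) → (168.485,117.008) → (141.852,112.824) → (117.335,106.196) → (103.155,99.463).

Shape 4 is a quadratic bezier drawn with `<path>`. Its stroke #000000 means score at S668, F1969. After flipping Y the toolpath is (196.931,86.558) → (174.025,82.119) → (148.720,79.878) → (121.015,79.837) → (90.910,81.995) → (58.406,86.352).

Shape 5 is a rectangle drawn with `<polygon>`. Its stroke #000000 means score at S668, F1969. After flipping Y the toolpath is (83.997,113.688) → (135.266,113.688) → (135.266,97.615) → (83.997,97.615) → (83.997,113.688), returning to the start.

Shape 6 is a closed polygon drawn with `<path>`. Its stroke #ff00ff means cut at S870, F945. After flipping Y the toolpath is (69.302,37.309) → (215.370,68.321) → (107.660,65.770) → (69.302,37.309), returning to the start.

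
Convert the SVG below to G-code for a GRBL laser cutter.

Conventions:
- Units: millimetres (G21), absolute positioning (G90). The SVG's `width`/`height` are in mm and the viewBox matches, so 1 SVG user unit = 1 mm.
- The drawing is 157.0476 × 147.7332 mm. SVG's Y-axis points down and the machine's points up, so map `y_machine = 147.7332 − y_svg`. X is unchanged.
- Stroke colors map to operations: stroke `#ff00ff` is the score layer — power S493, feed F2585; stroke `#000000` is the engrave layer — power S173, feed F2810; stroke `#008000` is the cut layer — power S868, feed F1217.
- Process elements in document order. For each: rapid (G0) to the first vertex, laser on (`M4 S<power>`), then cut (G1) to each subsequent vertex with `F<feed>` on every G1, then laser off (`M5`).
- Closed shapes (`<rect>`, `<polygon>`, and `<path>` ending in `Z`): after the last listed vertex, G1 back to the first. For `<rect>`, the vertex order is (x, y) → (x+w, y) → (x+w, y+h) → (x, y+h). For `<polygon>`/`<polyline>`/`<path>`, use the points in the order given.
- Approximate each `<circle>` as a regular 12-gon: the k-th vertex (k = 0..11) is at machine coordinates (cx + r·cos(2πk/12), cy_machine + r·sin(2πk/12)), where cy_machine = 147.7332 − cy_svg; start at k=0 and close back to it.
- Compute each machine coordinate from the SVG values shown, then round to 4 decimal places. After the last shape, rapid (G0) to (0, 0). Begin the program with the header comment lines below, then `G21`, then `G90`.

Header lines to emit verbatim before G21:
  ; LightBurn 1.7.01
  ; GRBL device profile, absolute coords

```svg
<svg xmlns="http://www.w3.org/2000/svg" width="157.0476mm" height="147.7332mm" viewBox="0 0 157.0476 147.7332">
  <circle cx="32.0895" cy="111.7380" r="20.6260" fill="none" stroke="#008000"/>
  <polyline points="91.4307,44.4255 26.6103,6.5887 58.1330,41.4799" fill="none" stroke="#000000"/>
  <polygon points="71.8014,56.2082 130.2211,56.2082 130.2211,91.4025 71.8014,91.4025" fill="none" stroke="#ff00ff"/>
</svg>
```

viewBox `0 0 157.0476 147.7332` with mm width/height → 1 unit = 1 mm. Flip: y_m = 147.7332 − y_svg.

**Shape 1** — `<circle>` circle, stroke `#008000` → cut (S868, F1217). Machine vertices: (52.7155,35.9952) → (49.9521,46.3082) → (42.4025,53.8578) → (32.0895,56.6212) → (21.7765,53.8578) → (14.2269,46.3082) → (11.4635,35.9952) → (14.2269,25.6822) → (21.7765,18.1326) → (32.0895,15.3692) → (42.4025,18.1326) → (49.9521,25.6822) → (52.7155,35.9952). Closed: final G1 returns to the first vertex.

**Shape 2** — `<polyline>` open polyline, stroke `#000000` → engrave (S173, F2810). Machine vertices: (91.4307,103.3077) → (26.6103,141.1445) → (58.1330,106.2533). Open path.

**Shape 3** — `<polygon>` rectangle, stroke `#ff00ff` → score (S493, F2585). Machine vertices: (71.8014,91.5250) → (130.2211,91.5250) → (130.2211,56.3307) → (71.8014,56.3307) → (71.8014,91.5250). Closed: final G1 returns to the first vertex.

; LightBurn 1.7.01
; GRBL device profile, absolute coords
G21
G90
G0 X52.7155 Y35.9952
M4 S868
G1 X49.9521 Y46.3082 F1217
G1 X42.4025 Y53.8578 F1217
G1 X32.0895 Y56.6212 F1217
G1 X21.7765 Y53.8578 F1217
G1 X14.2269 Y46.3082 F1217
G1 X11.4635 Y35.9952 F1217
G1 X14.2269 Y25.6822 F1217
G1 X21.7765 Y18.1326 F1217
G1 X32.0895 Y15.3692 F1217
G1 X42.4025 Y18.1326 F1217
G1 X49.9521 Y25.6822 F1217
G1 X52.7155 Y35.9952 F1217
M5
G0 X91.4307 Y103.3077
M4 S173
G1 X26.6103 Y141.1445 F2810
G1 X58.1330 Y106.2533 F2810
M5
G0 X71.8014 Y91.5250
M4 S493
G1 X130.2211 Y91.5250 F2585
G1 X130.2211 Y56.3307 F2585
G1 X71.8014 Y56.3307 F2585
G1 X71.8014 Y91.5250 F2585
M5
G0 X0.0000 Y0.0000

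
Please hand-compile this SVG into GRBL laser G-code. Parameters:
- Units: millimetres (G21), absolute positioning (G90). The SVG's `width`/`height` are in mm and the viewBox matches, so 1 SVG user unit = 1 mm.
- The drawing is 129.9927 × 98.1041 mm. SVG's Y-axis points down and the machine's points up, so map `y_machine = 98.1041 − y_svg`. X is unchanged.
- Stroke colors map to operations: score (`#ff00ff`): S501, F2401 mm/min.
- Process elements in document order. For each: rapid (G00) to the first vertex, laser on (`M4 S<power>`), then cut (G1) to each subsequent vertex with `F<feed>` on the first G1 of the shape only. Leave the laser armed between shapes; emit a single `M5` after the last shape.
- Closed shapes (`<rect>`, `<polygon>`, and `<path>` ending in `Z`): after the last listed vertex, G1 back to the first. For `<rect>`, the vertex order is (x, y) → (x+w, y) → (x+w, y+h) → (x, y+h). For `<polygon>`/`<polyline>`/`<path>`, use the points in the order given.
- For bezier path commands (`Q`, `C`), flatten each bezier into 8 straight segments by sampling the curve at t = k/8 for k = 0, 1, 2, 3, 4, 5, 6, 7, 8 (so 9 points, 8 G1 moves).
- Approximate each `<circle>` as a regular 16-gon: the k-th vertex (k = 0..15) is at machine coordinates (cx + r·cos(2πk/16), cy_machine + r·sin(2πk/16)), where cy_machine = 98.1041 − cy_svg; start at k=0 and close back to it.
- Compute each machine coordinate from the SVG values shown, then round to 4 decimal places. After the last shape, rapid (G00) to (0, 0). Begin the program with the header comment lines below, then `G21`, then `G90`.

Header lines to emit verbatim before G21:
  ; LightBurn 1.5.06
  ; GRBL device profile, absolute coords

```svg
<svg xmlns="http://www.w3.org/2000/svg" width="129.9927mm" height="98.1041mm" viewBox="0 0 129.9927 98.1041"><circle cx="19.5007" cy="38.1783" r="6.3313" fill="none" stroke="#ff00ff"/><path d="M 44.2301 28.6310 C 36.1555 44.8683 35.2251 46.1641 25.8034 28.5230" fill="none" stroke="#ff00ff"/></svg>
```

Since the viewBox matches the mm dimensions, user units are millimetres directly. The only transform is the Y-flip y_m = 98.1041 − y_svg.

Shape 1 is a circle drawn with `<circle>`. Its stroke #ff00ff means score at S501, F2401. After flipping Y the toolpath is (25.8320,59.9258) → (25.3501,62.3487) → (23.9776,64.4027) → (21.9236,65.7752) → (19.5007,66.2571) → (17.0778,65.7752) → (15.0238,64.4027) → (13.6513,62.3487) → (13.1694,59.9258) → (13.6513,57.5029) → (15.0238,55.4489) → (17.0778,54.0764) → (19.5007,53.5945) → (21.9236,54.0764) → (23.9776,55.4489) → (25.3501,57.5029) → (25.8320,59.9258), returning to the start.

Shape 2 is a cubic bezier drawn with `<path>`. Its stroke #ff00ff means score at S501, F2401. After flipping Y the toolpath is (44.2301,69.4731) → (41.5065,64.0923) → (39.2694,60.1591) → (37.3356,57.7203) → (35.5219,56.8227) → (33.6451,57.5132) → (31.5219,59.8385) → (28.9690,63.8456) → (25.8034,69.5811).

; LightBurn 1.5.06
; GRBL device profile, absolute coords
G21
G90
G00 X25.8320 Y59.9258
M4 S501
G1 X25.3501 Y62.3487 F2401
G1 X23.9776 Y64.4027
G1 X21.9236 Y65.7752
G1 X19.5007 Y66.2571
G1 X17.0778 Y65.7752
G1 X15.0238 Y64.4027
G1 X13.6513 Y62.3487
G1 X13.1694 Y59.9258
G1 X13.6513 Y57.5029
G1 X15.0238 Y55.4489
G1 X17.0778 Y54.0764
G1 X19.5007 Y53.5945
G1 X21.9236 Y54.0764
G1 X23.9776 Y55.4489
G1 X25.3501 Y57.5029
G1 X25.8320 Y59.9258
G00 X44.2301 Y69.4731
M4 S501
G1 X41.5065 Y64.0923 F2401
G1 X39.2694 Y60.1591
G1 X37.3356 Y57.7203
G1 X35.5219 Y56.8227
G1 X33.6451 Y57.5132
G1 X31.5219 Y59.8385
G1 X28.9690 Y63.8456
G1 X25.8034 Y69.5811
M5
G00 X0.0000 Y0.0000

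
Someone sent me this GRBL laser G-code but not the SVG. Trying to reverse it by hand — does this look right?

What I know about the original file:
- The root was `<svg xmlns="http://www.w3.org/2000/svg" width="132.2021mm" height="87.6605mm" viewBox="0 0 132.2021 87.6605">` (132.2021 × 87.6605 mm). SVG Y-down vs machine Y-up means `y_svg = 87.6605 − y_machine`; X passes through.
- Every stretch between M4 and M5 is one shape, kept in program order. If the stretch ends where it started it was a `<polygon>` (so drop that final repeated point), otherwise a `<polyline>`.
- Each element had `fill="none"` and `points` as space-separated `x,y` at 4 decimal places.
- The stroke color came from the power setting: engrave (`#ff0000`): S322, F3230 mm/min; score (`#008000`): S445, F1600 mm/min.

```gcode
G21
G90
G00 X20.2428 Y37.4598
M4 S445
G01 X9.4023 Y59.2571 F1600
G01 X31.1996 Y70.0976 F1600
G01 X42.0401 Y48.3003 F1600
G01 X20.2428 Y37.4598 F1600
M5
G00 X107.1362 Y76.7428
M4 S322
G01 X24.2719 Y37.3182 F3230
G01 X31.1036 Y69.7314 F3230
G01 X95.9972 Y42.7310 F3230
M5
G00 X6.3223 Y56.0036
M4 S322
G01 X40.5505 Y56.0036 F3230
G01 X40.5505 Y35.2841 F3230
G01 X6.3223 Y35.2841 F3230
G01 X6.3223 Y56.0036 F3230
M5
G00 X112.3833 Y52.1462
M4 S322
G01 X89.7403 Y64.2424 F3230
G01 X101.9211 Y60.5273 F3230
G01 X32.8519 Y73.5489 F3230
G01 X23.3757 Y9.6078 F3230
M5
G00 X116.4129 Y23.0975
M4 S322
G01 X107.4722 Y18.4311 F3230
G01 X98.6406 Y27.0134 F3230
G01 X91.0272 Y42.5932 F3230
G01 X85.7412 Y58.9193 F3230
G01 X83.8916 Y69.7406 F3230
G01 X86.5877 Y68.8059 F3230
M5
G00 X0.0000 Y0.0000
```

Machine Y-up, SVG Y-down with viewBox height 87.6605, so y_svg = 87.6605 − y_machine; X carries over.

Run 1: S445 ⇒ score layer `#008000`. The run returns to its start, so emit a `<polygon>` with points (Y-flipped): 20.2428,50.2007 9.4023,28.4034 31.1996,17.5629 42.0401,39.3602.

Run 2: power S322 maps to stroke `#ff0000` (engrave). The run is open, so emit a `<polyline>` with points (Y-flipped): 107.1362,10.9177 24.2719,50.3423 31.1036,17.9291 95.9972,44.9295.

Run 3: the run's S322 means `#ff0000` (engrave). The run returns to its start, so emit a `<polygon>` with points (Y-flipped): 6.3223,31.6569 40.5505,31.6569 40.5505,52.3764 6.3223,52.3764.

Run 4: S322 ⇒ engrave layer `#ff0000`. The run is open, so emit a `<polyline>` with points (Y-flipped): 112.3833,35.5143 89.7403,23.4181 101.9211,27.1332 32.8519,14.1116 23.3757,78.0527.

Run 5: S322 ⇒ engrave layer `#ff0000`. The run is open, so emit a `<polyline>` with points (Y-flipped): 116.4129,64.5630 107.4722,69.2294 98.6406,60.6471 91.0272,45.0673 85.7412,28.7412 83.8916,17.9199 86.5877,18.8546.

<svg xmlns="http://www.w3.org/2000/svg" width="132.2021mm" height="87.6605mm" viewBox="0 0 132.2021 87.6605">
  <polygon points="20.2428,50.2007 9.4023,28.4034 31.1996,17.5629 42.0401,39.3602" fill="none" stroke="#008000"/>
  <polyline points="107.1362,10.9177 24.2719,50.3423 31.1036,17.9291 95.9972,44.9295" fill="none" stroke="#ff0000"/>
  <polygon points="6.3223,31.6569 40.5505,31.6569 40.5505,52.3764 6.3223,52.3764" fill="none" stroke="#ff0000"/>
  <polyline points="112.3833,35.5143 89.7403,23.4181 101.9211,27.1332 32.8519,14.1116 23.3757,78.0527" fill="none" stroke="#ff0000"/>
  <polyline points="116.4129,64.5630 107.4722,69.2294 98.6406,60.6471 91.0272,45.0673 85.7412,28.7412 83.8916,17.9199 86.5877,18.8546" fill="none" stroke="#ff0000"/>
</svg>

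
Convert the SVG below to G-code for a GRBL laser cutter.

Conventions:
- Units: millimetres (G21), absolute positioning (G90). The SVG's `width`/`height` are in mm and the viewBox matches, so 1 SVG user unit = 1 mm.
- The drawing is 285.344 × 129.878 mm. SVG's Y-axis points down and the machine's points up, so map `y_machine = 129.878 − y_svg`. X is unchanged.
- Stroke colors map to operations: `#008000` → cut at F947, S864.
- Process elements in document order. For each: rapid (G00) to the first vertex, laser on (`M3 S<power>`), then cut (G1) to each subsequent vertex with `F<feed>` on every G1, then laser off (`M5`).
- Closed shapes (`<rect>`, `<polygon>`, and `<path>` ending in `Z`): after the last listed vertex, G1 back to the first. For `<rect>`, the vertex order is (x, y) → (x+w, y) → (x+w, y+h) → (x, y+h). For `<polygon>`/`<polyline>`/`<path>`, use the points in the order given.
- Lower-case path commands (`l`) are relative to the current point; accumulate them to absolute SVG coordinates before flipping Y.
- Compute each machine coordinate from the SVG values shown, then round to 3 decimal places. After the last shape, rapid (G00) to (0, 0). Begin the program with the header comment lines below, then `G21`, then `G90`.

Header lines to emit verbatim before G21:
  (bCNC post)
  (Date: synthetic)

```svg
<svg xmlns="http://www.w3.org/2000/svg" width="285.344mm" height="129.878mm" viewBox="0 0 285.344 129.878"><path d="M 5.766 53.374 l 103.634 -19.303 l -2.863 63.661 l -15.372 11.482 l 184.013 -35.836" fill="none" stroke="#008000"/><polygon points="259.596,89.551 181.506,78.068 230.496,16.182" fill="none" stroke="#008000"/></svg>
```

1 u = 1 mm; y_m = 129.878 − y.

[1] `<path>` open polyline, #008000→cut S864 F947: (5.766,76.504) → (109.400,95.807) → (106.537,32.146) → (91.165,20.664) → (275.178,56.500)

[2] `<polygon>` regular polygon, #008000→cut S864 F947: (259.596,40.327) → (181.506,51.810) → (230.496,113.696) → (259.596,40.327) (closed)

(bCNC post)
(Date: synthetic)
G21
G90
G00 X5.766 Y76.504
M3 S864
G1 X109.400 Y95.807 F947
G1 X106.537 Y32.146 F947
G1 X91.165 Y20.664 F947
G1 X275.178 Y56.500 F947
M5
G00 X259.596 Y40.327
M3 S864
G1 X181.506 Y51.810 F947
G1 X230.496 Y113.696 F947
G1 X259.596 Y40.327 F947
M5
G00 X0.000 Y0.000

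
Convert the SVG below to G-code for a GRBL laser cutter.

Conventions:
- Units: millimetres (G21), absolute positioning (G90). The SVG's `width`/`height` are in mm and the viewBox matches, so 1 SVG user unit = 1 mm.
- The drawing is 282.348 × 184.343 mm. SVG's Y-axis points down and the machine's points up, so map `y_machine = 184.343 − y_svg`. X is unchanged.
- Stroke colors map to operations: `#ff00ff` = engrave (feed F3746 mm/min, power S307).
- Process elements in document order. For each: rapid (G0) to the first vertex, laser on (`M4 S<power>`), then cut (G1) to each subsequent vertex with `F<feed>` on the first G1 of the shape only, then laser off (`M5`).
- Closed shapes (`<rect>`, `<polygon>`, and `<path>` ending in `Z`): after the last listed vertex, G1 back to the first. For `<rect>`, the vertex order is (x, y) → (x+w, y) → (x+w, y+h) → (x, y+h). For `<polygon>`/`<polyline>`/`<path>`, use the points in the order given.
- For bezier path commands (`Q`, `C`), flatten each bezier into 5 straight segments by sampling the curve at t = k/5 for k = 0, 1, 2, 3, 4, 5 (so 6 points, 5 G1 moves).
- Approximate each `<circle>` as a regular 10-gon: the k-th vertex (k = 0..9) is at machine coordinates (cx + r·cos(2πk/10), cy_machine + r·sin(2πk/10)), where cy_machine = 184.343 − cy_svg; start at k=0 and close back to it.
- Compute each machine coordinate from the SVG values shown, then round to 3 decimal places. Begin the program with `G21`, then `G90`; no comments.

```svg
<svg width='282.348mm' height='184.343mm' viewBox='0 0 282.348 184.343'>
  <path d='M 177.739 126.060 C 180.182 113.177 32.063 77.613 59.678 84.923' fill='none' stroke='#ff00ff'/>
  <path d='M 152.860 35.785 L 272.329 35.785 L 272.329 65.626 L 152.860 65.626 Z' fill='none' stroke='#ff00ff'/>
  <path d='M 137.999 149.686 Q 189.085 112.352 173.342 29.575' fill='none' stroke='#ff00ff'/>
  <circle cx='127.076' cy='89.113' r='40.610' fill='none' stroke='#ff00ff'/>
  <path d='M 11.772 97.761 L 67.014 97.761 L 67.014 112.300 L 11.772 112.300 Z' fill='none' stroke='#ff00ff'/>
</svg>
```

G21
G90
G0 X177.739 Y58.283
M4 S307
G1 X163.748 Y68.210 F3746
G1 X129.284 Y80.434
G1 X90.009 Y91.808
G1 X61.587 Y99.186
G1 X59.678 Y99.420
M5
G0 X152.860 Y148.558
M4 S307
G1 X272.329 Y148.558 F3746
G1 X272.329 Y118.717
G1 X152.860 Y118.717
G1 X152.860 Y148.558
M5
G0 X137.999 Y34.657
M4 S307
G1 X155.760 Y51.408 F3746
G1 X168.175 Y71.795
G1 X175.244 Y95.817
G1 X176.966 Y123.475
G1 X173.342 Y154.768
M5
G0 X167.686 Y95.230
M4 S307
G1 X159.930 Y119.100 F3746
G1 X139.625 Y133.852
G1 X114.527 Y133.852
G1 X94.222 Y119.100
G1 X86.466 Y95.230
G1 X94.222 Y71.360
G1 X114.527 Y56.608
G1 X139.625 Y56.608
G1 X159.930 Y71.360
G1 X167.686 Y95.230
M5
G0 X11.772 Y86.582
M4 S307
G1 X67.014 Y86.582 F3746
G1 X67.014 Y72.043
G1 X11.772 Y72.043
G1 X11.772 Y86.582
M5

viewBox `0 0 282.348 184.343` with mm width/height → 1 unit = 1 mm. Flip: y_m = 184.343 − y_svg.

**Shape 1** — `<path>` cubic bezier, stroke `#ff00ff` → engrave (S307, F3746). Control points (SVG): P0=(177.739,126.060), P1=(180.182,113.177), P2=(32.063,77.613), P3=(59.678,84.923); sampled at t=k/5. Machine vertices: (177.739,58.283) → (163.748,68.210) → (129.284,80.434) → (90.009,91.808) → (61.587,99.186) → (59.678,99.420). Open path.

**Shape 2** — `<path>` rectangle, stroke `#ff00ff` → engrave (S307, F3746). Machine vertices: (152.860,148.558) → (272.329,148.558) → (272.329,118.717) → (152.860,118.717) → (152.860,148.558). Closed: final G1 returns to the first vertex.

**Shape 3** — `<path>` quadratic bezier, stroke `#ff00ff` → engrave (S307, F3746). Control points (SVG): P0=(137.999,149.686), P1=(189.085,112.352), P2=(173.342,29.575); sampled at t=k/5. Machine vertices: (137.999,34.657) → (155.760,51.408) → (168.175,71.795) → (175.244,95.817) → (176.966,123.475) → (173.342,154.768). Open path.

**Shape 4** — `<circle>` circle, stroke `#ff00ff` → engrave (S307, F3746). Machine vertices: (167.686,95.230) → (159.930,119.100) → (139.625,133.852) → (114.527,133.852) → (94.222,119.100) → (86.466,95.230) → (94.222,71.360) → (114.527,56.608) → (139.625,56.608) → (159.930,71.360) → (167.686,95.230). Closed: final G1 returns to the first vertex.

**Shape 5** — `<path>` rectangle, stroke `#ff00ff` → engrave (S307, F3746). Machine vertices: (11.772,86.582) → (67.014,86.582) → (67.014,72.043) → (11.772,72.043) → (11.772,86.582). Closed: final G1 returns to the first vertex.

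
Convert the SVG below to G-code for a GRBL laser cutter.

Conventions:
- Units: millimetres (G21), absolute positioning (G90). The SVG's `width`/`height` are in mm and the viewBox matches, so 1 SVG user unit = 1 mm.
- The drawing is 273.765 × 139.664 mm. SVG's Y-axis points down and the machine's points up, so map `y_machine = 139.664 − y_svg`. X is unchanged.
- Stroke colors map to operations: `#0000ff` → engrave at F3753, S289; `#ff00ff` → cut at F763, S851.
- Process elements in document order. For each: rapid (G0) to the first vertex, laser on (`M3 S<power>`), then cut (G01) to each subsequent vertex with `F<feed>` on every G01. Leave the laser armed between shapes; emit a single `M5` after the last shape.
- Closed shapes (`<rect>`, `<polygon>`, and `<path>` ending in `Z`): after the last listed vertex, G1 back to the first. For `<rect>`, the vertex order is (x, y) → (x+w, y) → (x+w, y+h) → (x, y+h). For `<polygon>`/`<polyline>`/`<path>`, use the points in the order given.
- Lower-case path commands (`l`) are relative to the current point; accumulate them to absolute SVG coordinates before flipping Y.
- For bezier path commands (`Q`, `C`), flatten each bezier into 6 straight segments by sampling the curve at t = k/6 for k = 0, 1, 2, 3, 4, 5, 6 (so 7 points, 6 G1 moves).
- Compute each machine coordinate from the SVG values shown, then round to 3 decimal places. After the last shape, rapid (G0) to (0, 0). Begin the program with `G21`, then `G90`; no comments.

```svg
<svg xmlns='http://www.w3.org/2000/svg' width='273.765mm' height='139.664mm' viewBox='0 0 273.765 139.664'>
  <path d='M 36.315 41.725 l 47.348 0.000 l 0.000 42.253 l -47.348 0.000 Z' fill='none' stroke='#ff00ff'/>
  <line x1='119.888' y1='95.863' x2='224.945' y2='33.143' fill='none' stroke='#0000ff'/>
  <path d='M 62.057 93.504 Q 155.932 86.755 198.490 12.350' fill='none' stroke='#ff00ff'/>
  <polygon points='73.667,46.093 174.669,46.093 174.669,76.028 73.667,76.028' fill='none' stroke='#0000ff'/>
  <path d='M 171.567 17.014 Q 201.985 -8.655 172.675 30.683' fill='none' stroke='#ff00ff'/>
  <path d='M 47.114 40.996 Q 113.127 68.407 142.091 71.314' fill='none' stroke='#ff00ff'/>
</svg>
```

viewBox `0 0 273.765 139.664` with mm width/height → 1 unit = 1 mm. Flip: y_m = 139.664 − y_svg.

**Shape 1** — `<path>` rectangle, stroke `#ff00ff` → cut (S851, F763). Machine vertices: (36.315,97.939) → (83.663,97.939) → (83.663,55.686) → (36.315,55.686) → (36.315,97.939). Closed: final G1 returns to the first vertex.

**Shape 2** — `<line>` line segment, stroke `#0000ff` → engrave (S289, F3753). Machine vertices: (119.888,43.801) → (224.945,106.521). Open path.

**Shape 3** — `<path>` quadratic bezier, stroke `#ff00ff` → cut (S851, F763). Control points (SVG): P0=(62.057,93.504), P1=(155.932,86.755), P2=(198.490,12.350); sampled at t=k/6. Machine vertices: (62.057,46.160) → (91.923,50.289) → (118.938,58.177) → (143.103,69.823) → (164.416,85.228) → (182.879,104.392) → (198.490,127.314). Open path.

**Shape 4** — `<polygon>` rectangle, stroke `#0000ff` → engrave (S289, F3753). Machine vertices: (73.667,93.571) → (174.669,93.571) → (174.669,63.636) → (73.667,63.636) → (73.667,93.571). Closed: final G1 returns to the first vertex.

**Shape 5** — `<path>` quadratic bezier, stroke `#ff00ff` → cut (S851, F763). Control points (SVG): P0=(171.567,17.014), P1=(201.985,-8.655), P2=(172.675,30.683); sampled at t=k/6. Machine vertices: (171.567,122.650) → (180.047,129.401) → (185.209,132.540) → (187.053,132.067) → (185.579,127.983) → (180.786,120.288) → (172.675,108.981). Open path.

**Shape 6** — `<path>` quadratic bezier, stroke `#ff00ff` → cut (S851, F763). Control points (SVG): P0=(47.114,40.996), P1=(113.127,68.407), P2=(142.091,71.314); sampled at t=k/6. Machine vertices: (47.114,98.668) → (68.089,90.212) → (87.006,83.117) → (103.865,77.383) → (118.665,73.011) → (131.407,70.000) → (142.091,68.350). Open path.

G21
G90
G0 X36.315 Y97.939
M3 S851
G01 X83.663 Y97.939 F763
G01 X83.663 Y55.686 F763
G01 X36.315 Y55.686 F763
G01 X36.315 Y97.939 F763
G0 X119.888 Y43.801
M3 S289
G01 X224.945 Y106.521 F3753
G0 X62.057 Y46.160
M3 S851
G01 X91.923 Y50.289 F763
G01 X118.938 Y58.177 F763
G01 X143.103 Y69.823 F763
G01 X164.416 Y85.228 F763
G01 X182.879 Y104.392 F763
G01 X198.490 Y127.314 F763
G0 X73.667 Y93.571
M3 S289
G01 X174.669 Y93.571 F3753
G01 X174.669 Y63.636 F3753
G01 X73.667 Y63.636 F3753
G01 X73.667 Y93.571 F3753
G0 X171.567 Y122.650
M3 S851
G01 X180.047 Y129.401 F763
G01 X185.209 Y132.540 F763
G01 X187.053 Y132.067 F763
G01 X185.579 Y127.983 F763
G01 X180.786 Y120.288 F763
G01 X172.675 Y108.981 F763
G0 X47.114 Y98.668
M3 S851
G01 X68.089 Y90.212 F763
G01 X87.006 Y83.117 F763
G01 X103.865 Y77.383 F763
G01 X118.665 Y73.011 F763
G01 X131.407 Y70.000 F763
G01 X142.091 Y68.350 F763
M5
G0 X0.000 Y0.000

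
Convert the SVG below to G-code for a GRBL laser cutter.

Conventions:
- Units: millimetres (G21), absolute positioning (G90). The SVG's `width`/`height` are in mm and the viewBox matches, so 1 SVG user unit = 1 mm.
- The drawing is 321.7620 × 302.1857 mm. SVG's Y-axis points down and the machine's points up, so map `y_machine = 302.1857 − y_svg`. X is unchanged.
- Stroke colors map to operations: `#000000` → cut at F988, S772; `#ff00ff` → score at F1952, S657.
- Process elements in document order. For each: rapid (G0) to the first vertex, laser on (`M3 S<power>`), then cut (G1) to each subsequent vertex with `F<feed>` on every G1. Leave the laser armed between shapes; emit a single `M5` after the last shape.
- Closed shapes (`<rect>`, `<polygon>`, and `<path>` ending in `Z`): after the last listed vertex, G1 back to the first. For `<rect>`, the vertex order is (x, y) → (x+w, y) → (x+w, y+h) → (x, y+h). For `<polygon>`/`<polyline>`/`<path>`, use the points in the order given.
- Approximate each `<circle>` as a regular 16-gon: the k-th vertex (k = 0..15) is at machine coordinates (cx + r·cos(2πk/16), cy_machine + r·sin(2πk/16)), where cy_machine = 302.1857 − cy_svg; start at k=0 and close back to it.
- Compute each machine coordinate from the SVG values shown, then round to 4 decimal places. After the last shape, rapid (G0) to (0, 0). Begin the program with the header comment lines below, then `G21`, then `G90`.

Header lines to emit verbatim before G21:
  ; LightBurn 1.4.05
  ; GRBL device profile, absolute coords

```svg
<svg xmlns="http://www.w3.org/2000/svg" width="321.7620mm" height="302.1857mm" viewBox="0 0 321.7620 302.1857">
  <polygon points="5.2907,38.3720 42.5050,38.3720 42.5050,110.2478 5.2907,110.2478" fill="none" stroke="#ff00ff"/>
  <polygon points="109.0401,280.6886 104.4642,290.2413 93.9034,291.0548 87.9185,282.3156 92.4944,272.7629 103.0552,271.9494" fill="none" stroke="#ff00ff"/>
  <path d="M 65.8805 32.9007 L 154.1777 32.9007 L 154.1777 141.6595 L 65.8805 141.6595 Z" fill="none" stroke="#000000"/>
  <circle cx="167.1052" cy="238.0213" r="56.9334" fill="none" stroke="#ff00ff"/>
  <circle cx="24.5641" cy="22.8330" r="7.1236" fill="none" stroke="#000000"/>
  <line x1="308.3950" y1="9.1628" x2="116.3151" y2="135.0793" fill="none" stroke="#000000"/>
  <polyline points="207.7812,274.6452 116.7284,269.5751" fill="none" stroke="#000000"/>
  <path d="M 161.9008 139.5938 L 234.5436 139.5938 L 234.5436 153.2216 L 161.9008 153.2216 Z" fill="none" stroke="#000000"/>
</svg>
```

1 u = 1 mm; y_m = 302.1857 − y.

[1] `<polygon>` rectangle, #ff00ff→score S657 F1952: (5.2907,263.8137) → (42.5050,263.8137) → (42.5050,191.9379) → (5.2907,191.9379) → (5.2907,263.8137) (closed)

[2] `<polygon>` regular polygon, #ff00ff→score S657 F1952: (109.0401,21.4971) → (104.4642,11.9444) → (93.9034,11.1309) → (87.9185,19.8701) → (92.4944,29.4228) → (103.0552,30.2363) → (109.0401,21.4971) (closed)

[3] `<path>` rectangle, #000000→cut S772 F988: (65.8805,269.2850) → (154.1777,269.2850) → (154.1777,160.5262) → (65.8805,160.5262) → (65.8805,269.2850) (closed)

[4] `<circle>` circle, #ff00ff→score S657 F1952: (224.0386,64.1644) → (219.7048,85.9519) → (207.3632,104.4224) → (188.8927,116.7640) → (167.1052,121.0978) → (145.3177,116.7640) → (126.8472,104.4224) → (114.5056,85.9519) → (110.1718,64.1644) → (114.5056,42.3769) → (126.8472,23.9064) → (145.3177,11.5648) → (167.1052,7.2310) → (188.8927,11.5648) → (207.3632,23.9064) → (219.7048,42.3769) → (224.0386,64.1644) (closed)

[5] `<circle>` circle, #000000→cut S772 F988: (31.6877,279.3527) → (31.1454,282.0788) → (29.6012,284.3898) → (27.2902,285.9340) → (24.5641,286.4763) → (21.8380,285.9340) → (19.5270,284.3898) → (17.9828,282.0788) → (17.4405,279.3527) → (17.9828,276.6266) → (19.5270,274.3156) → (21.8380,272.7714) → (24.5641,272.2291) → (27.2902,272.7714) → (29.6012,274.3156) → (31.1454,276.6266) → (31.6877,279.3527) (closed)

[6] `<line>` line segment, #000000→cut S772 F988: (308.3950,293.0229) → (116.3151,167.1064)

[7] `<polyline>` line segment, #000000→cut S772 F988: (207.7812,27.5405) → (116.7284,32.6106)

[8] `<path>` rectangle, #000000→cut S772 F988: (161.9008,162.5919) → (234.5436,162.5919) → (234.5436,148.9641) → (161.9008,148.9641) → (161.9008,162.5919) (closed)

; LightBurn 1.4.05
; GRBL device profile, absolute coords
G21
G90
G0 X5.2907 Y263.8137
M3 S657
G1 X42.5050 Y263.8137 F1952
G1 X42.5050 Y191.9379 F1952
G1 X5.2907 Y191.9379 F1952
G1 X5.2907 Y263.8137 F1952
G0 X109.0401 Y21.4971
M3 S657
G1 X104.4642 Y11.9444 F1952
G1 X93.9034 Y11.1309 F1952
G1 X87.9185 Y19.8701 F1952
G1 X92.4944 Y29.4228 F1952
G1 X103.0552 Y30.2363 F1952
G1 X109.0401 Y21.4971 F1952
G0 X65.8805 Y269.2850
M3 S772
G1 X154.1777 Y269.2850 F988
G1 X154.1777 Y160.5262 F988
G1 X65.8805 Y160.5262 F988
G1 X65.8805 Y269.2850 F988
G0 X224.0386 Y64.1644
M3 S657
G1 X219.7048 Y85.9519 F1952
G1 X207.3632 Y104.4224 F1952
G1 X188.8927 Y116.7640 F1952
G1 X167.1052 Y121.0978 F1952
G1 X145.3177 Y116.7640 F1952
G1 X126.8472 Y104.4224 F1952
G1 X114.5056 Y85.9519 F1952
G1 X110.1718 Y64.1644 F1952
G1 X114.5056 Y42.3769 F1952
G1 X126.8472 Y23.9064 F1952
G1 X145.3177 Y11.5648 F1952
G1 X167.1052 Y7.2310 F1952
G1 X188.8927 Y11.5648 F1952
G1 X207.3632 Y23.9064 F1952
G1 X219.7048 Y42.3769 F1952
G1 X224.0386 Y64.1644 F1952
G0 X31.6877 Y279.3527
M3 S772
G1 X31.1454 Y282.0788 F988
G1 X29.6012 Y284.3898 F988
G1 X27.2902 Y285.9340 F988
G1 X24.5641 Y286.4763 F988
G1 X21.8380 Y285.9340 F988
G1 X19.5270 Y284.3898 F988
G1 X17.9828 Y282.0788 F988
G1 X17.4405 Y279.3527 F988
G1 X17.9828 Y276.6266 F988
G1 X19.5270 Y274.3156 F988
G1 X21.8380 Y272.7714 F988
G1 X24.5641 Y272.2291 F988
G1 X27.2902 Y272.7714 F988
G1 X29.6012 Y274.3156 F988
G1 X31.1454 Y276.6266 F988
G1 X31.6877 Y279.3527 F988
G0 X308.3950 Y293.0229
M3 S772
G1 X116.3151 Y167.1064 F988
G0 X207.7812 Y27.5405
M3 S772
G1 X116.7284 Y32.6106 F988
G0 X161.9008 Y162.5919
M3 S772
G1 X234.5436 Y162.5919 F988
G1 X234.5436 Y148.9641 F988
G1 X161.9008 Y148.9641 F988
G1 X161.9008 Y162.5919 F988
M5
G0 X0.0000 Y0.0000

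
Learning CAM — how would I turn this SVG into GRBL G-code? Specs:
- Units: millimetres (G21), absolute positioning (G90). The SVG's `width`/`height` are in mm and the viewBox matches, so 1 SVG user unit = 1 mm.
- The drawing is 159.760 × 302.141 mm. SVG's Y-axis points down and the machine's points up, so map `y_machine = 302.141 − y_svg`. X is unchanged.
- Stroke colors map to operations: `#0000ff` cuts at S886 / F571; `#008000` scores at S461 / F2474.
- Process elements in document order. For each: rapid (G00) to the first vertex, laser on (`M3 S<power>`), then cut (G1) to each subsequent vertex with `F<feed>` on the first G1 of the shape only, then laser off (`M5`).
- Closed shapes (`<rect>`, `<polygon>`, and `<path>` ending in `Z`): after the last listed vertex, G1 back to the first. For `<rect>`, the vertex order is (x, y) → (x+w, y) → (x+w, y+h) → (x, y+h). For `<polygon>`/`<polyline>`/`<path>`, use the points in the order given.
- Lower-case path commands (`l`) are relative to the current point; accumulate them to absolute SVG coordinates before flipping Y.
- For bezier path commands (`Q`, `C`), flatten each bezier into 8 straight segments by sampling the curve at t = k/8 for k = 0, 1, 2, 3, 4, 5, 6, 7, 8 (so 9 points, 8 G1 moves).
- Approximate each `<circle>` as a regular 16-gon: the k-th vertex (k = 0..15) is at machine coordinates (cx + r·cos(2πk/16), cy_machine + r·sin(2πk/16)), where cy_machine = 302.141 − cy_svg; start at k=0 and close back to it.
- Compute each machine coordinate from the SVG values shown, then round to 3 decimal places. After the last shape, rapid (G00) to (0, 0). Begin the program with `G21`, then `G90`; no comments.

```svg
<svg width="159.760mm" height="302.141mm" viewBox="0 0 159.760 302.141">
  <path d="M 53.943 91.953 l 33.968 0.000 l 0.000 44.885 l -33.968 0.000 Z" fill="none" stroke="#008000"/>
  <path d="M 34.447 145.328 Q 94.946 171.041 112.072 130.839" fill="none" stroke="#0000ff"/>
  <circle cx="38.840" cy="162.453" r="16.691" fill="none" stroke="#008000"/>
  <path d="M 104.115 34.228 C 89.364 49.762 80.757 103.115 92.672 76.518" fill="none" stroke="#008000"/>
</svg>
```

Since the viewBox matches the mm dimensions, user units are millimetres directly. The only transform is the Y-flip y_m = 302.141 − y_svg.

Shape 1 is a rectangle drawn with `<path>`. Its stroke #008000 means score at S461, F2474. After flipping Y the toolpath is (53.943,210.188) → (87.911,210.188) → (87.911,165.303) → (53.943,165.303) → (53.943,210.188), returning to the start.

Shape 2 is a quadratic bezier drawn with `<path>`. Its stroke #0000ff means cut at S886, F571. After flipping Y the toolpath is (34.447,156.813) → (48.894,151.415) → (61.986,148.076) → (73.722,146.798) → (84.103,147.579) → (93.128,150.420) → (100.798,155.321) → (107.113,162.281) → (112.072,171.302).

Shape 3 is a circle drawn with `<circle>`. Its stroke #008000 means score at S461, F2474. After flipping Y the toolpath is (55.531,139.688) → (54.260,146.075) → (50.642,151.490) → (45.227,155.108) → (38.840,156.379) → (32.453,155.108) → (27.038,151.490) → (23.420,146.075) → (22.149,139.688) → (23.420,133.301) → (27.038,127.886) → (32.453,124.268) → (38.840,122.997) → (45.227,124.268) → (50.642,127.886) → (54.260,133.301) → (55.531,139.688), returning to the start.

Shape 4 is a cubic bezier drawn with `<path>`. Its stroke #008000 means score at S461, F2474. After flipping Y the toolpath is (104.115,267.913) → (98.899,260.545) → (94.428,251.012) → (90.870,240.693) → (88.394,230.969) → (87.167,223.220) → (87.359,218.826) → (89.138,219.167) → (92.672,225.623).

G21
G90
G00 X53.943 Y210.188
M3 S461
G1 X87.911 Y210.188 F2474
G1 X87.911 Y165.303
G1 X53.943 Y165.303
G1 X53.943 Y210.188
M5
G00 X34.447 Y156.813
M3 S886
G1 X48.894 Y151.415 F571
G1 X61.986 Y148.076
G1 X73.722 Y146.798
G1 X84.103 Y147.579
G1 X93.128 Y150.420
G1 X100.798 Y155.321
G1 X107.113 Y162.281
G1 X112.072 Y171.302
M5
G00 X55.531 Y139.688
M3 S461
G1 X54.260 Y146.075 F2474
G1 X50.642 Y151.490
G1 X45.227 Y155.108
G1 X38.840 Y156.379
G1 X32.453 Y155.108
G1 X27.038 Y151.490
G1 X23.420 Y146.075
G1 X22.149 Y139.688
G1 X23.420 Y133.301
G1 X27.038 Y127.886
G1 X32.453 Y124.268
G1 X38.840 Y122.997
G1 X45.227 Y124.268
G1 X50.642 Y127.886
G1 X54.260 Y133.301
G1 X55.531 Y139.688
M5
G00 X104.115 Y267.913
M3 S461
G1 X98.899 Y260.545 F2474
G1 X94.428 Y251.012
G1 X90.870 Y240.693
G1 X88.394 Y230.969
G1 X87.167 Y223.220
G1 X87.359 Y218.826
G1 X89.138 Y219.167
G1 X92.672 Y225.623
M5
G00 X0.000 Y0.000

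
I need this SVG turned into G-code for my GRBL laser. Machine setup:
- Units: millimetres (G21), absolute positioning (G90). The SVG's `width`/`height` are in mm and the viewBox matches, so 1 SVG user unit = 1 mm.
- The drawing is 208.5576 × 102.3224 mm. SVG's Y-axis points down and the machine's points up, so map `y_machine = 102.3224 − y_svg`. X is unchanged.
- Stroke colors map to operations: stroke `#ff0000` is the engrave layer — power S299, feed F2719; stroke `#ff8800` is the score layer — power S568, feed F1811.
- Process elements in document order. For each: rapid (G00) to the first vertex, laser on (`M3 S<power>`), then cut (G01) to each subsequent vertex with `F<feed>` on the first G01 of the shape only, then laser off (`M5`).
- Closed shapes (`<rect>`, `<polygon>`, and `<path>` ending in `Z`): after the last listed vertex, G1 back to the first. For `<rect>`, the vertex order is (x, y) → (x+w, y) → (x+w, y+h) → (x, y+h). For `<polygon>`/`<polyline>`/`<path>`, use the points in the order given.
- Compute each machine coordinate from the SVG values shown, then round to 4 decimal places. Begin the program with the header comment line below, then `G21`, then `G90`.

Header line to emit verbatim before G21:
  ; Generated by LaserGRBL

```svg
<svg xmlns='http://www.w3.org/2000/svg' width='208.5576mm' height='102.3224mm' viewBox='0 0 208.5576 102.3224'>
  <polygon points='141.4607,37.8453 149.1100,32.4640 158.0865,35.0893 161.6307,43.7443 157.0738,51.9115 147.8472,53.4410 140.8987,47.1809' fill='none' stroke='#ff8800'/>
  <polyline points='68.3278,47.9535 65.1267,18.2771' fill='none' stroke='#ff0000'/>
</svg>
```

; Generated by LaserGRBL
G21
G90
G00 X141.4607 Y64.4771
M3 S568
G01 X149.1100 Y69.8584 F1811
G01 X158.0865 Y67.2331
G01 X161.6307 Y58.5781
G01 X157.0738 Y50.4109
G01 X147.8472 Y48.8814
G01 X140.8987 Y55.1415
G01 X141.4607 Y64.4771
M5
G00 X68.3278 Y54.3689
M3 S299
G01 X65.1267 Y84.0453 F2719
M5

viewBox `0 0 208.5576 102.3224` with mm width/height → 1 unit = 1 mm. Flip: y_m = 102.3224 − y_svg.

**Shape 1** — `<polygon>` regular polygon, stroke `#ff8800` → score (S568, F1811). Machine vertices: (141.4607,64.4771) → (149.1100,69.8584) → (158.0865,67.2331) → (161.6307,58.5781) → (157.0738,50.4109) → (147.8472,48.8814) → (140.8987,55.1415) → (141.4607,64.4771). Closed: final G1 returns to the first vertex.

**Shape 2** — `<polyline>` line segment, stroke `#ff0000` → engrave (S299, F2719). Machine vertices: (68.3278,54.3689) → (65.1267,84.0453). Open path.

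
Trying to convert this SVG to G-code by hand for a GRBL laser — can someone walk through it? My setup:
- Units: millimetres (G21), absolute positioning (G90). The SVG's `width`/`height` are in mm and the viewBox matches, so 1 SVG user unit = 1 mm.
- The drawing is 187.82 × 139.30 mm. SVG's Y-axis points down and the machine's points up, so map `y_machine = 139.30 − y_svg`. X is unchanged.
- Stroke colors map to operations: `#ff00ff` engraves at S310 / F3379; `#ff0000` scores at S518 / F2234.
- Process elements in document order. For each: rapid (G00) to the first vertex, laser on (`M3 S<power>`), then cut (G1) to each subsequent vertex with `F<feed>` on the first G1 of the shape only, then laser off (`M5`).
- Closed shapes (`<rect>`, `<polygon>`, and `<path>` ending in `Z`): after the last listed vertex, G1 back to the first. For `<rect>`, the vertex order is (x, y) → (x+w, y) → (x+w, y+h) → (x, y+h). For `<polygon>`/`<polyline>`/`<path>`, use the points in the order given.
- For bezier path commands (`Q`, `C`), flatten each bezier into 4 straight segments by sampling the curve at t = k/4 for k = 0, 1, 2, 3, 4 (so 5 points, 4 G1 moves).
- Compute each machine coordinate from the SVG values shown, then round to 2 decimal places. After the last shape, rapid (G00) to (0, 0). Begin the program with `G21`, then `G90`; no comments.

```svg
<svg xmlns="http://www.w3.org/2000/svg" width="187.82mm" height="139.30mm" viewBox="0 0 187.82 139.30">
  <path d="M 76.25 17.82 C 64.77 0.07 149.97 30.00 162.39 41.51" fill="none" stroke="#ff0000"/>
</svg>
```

G21
G90
G00 X76.25 Y121.48
M3 S518
G1 X83.12 Y126.89 F2234
G1 X110.36 Y120.61
G1 X142.08 Y108.84
G1 X162.39 Y97.79
M5
G00 X0.00 Y0.00

Since the viewBox matches the mm dimensions, user units are millimetres directly. The only transform is the Y-flip y_m = 139.30 − y_svg.

Shape 1 is a cubic bezier drawn with `<path>`. Its stroke #ff0000 means score at S518, F2234. After flipping Y the toolpath is (76.25,121.48) → (83.12,126.89) → (110.36,120.61) → (142.08,108.84) → (162.39,97.79).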